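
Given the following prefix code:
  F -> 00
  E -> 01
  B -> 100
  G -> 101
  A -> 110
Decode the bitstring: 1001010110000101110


Decoding step by step:
Bits 100 -> B
Bits 101 -> G
Bits 01 -> E
Bits 100 -> B
Bits 00 -> F
Bits 101 -> G
Bits 110 -> A


Decoded message: BGEBFGA


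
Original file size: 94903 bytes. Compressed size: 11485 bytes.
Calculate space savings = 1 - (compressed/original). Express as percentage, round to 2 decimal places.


ratio = compressed/original = 11485/94903 = 0.121018
savings = 1 - ratio = 1 - 0.121018 = 0.878982
as a percentage: 0.878982 * 100 = 87.9%

Space savings = 1 - 11485/94903 = 87.9%


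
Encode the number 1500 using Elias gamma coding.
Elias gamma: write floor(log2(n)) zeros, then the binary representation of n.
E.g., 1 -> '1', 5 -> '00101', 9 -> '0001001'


num_bits = floor(log2(1500)) + 1 = 11
leading_zeros = num_bits - 1 = 10
binary(1500) = 10111011100

Elias gamma(1500) = '0000000000' + '10111011100' = 000000000010111011100 (21 bits)


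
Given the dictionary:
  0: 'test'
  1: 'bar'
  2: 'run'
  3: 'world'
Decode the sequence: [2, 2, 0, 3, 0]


Look up each index in the dictionary:
  2 -> 'run'
  2 -> 'run'
  0 -> 'test'
  3 -> 'world'
  0 -> 'test'

Decoded: "run run test world test"


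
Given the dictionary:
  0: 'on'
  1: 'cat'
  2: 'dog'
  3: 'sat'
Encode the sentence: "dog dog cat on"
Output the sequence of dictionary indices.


Look up each word in the dictionary:
  'dog' -> 2
  'dog' -> 2
  'cat' -> 1
  'on' -> 0

Encoded: [2, 2, 1, 0]


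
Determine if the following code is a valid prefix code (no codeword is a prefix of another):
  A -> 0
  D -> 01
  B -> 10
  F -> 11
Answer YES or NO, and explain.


Checking each pair (does one codeword prefix another?):
  A='0' vs D='01': prefix -- VIOLATION

NO -- this is NOT a valid prefix code. A (0) is a prefix of D (01).


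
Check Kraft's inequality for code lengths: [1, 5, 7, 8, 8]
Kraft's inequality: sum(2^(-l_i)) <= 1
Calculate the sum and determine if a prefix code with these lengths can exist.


Sum = 2^(-1) + 2^(-5) + 2^(-7) + 2^(-8) + 2^(-8)
    = 0.5 + 0.03125 + 0.0078125 + 0.00390625 + 0.00390625
    = 140/256 = 0.546875
Since 0.546875 <= 1, Kraft's inequality IS satisfied.
A prefix code with these lengths CAN exist.

Kraft sum = 0.546875. Satisfied.


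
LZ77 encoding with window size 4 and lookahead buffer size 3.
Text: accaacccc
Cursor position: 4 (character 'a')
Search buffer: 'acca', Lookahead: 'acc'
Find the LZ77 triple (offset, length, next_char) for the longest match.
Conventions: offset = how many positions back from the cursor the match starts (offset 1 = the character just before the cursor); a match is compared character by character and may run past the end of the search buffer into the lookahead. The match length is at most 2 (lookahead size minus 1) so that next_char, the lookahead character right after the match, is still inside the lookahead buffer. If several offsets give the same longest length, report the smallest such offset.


Try each offset into the search buffer:
  offset=1 (pos 3, char 'a'): match length 1
  offset=2 (pos 2, char 'c'): match length 0
  offset=3 (pos 1, char 'c'): match length 0
  offset=4 (pos 0, char 'a'): match length 2
Longest match has length 2 at offset 4.
next_char = character at position 4 + 2 = 6 -> 'c'

Best match: offset=4, length=2 (matching 'ac' starting at position 0)
LZ77 triple: (4, 2, 'c')


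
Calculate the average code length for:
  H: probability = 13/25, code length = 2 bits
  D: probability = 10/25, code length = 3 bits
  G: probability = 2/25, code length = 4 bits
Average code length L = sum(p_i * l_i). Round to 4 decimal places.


Weighted contributions p_i * l_i:
  H: (13/25) * 2 = 26/25
  D: (10/25) * 3 = 30/25
  G: (2/25) * 4 = 8/25
Sum = (26 + 30 + 8)/25 = 64/25

L = 64/25 = 2.5600 bits/symbol


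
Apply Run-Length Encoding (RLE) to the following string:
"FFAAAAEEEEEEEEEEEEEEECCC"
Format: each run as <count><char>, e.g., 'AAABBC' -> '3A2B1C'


Scanning runs left to right:
  i=0: run of 'F' x 2 -> '2F'
  i=2: run of 'A' x 4 -> '4A'
  i=6: run of 'E' x 15 -> '15E'
  i=21: run of 'C' x 3 -> '3C'

RLE = 2F4A15E3C


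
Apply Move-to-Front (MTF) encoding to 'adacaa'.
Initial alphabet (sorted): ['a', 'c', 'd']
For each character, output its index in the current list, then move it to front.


MTF encoding:
'a': index 0 in ['a', 'c', 'd'] -> ['a', 'c', 'd']
'd': index 2 in ['a', 'c', 'd'] -> ['d', 'a', 'c']
'a': index 1 in ['d', 'a', 'c'] -> ['a', 'd', 'c']
'c': index 2 in ['a', 'd', 'c'] -> ['c', 'a', 'd']
'a': index 1 in ['c', 'a', 'd'] -> ['a', 'c', 'd']
'a': index 0 in ['a', 'c', 'd'] -> ['a', 'c', 'd']


Output: [0, 2, 1, 2, 1, 0]


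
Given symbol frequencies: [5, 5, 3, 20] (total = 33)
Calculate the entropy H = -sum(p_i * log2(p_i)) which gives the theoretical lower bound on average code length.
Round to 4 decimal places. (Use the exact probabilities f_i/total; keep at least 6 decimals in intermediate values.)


Per-symbol terms -p_i * log2(p_i) with p_i = f_i/33:
  p = 5/33 = 0.151515: log2(p) = -2.722466, -p*log2(p) = 0.412495
  p = 5/33 = 0.151515: log2(p) = -2.722466, -p*log2(p) = 0.412495
  p = 3/33 = 0.090909: log2(p) = -3.459432, -p*log2(p) = 0.314494
  p = 20/33 = 0.606061: log2(p) = -0.722466, -p*log2(p) = 0.437858
H = 0.412495 + 0.412495 + 0.314494 + 0.437858 = 1.577342

H = 1.5773 bits/symbol


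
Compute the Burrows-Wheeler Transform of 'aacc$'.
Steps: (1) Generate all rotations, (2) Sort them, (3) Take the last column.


Rotations (sorted):
  0: $aacc -> last char: c
  1: aacc$ -> last char: $
  2: acc$a -> last char: a
  3: c$aac -> last char: c
  4: cc$aa -> last char: a


BWT = c$aca


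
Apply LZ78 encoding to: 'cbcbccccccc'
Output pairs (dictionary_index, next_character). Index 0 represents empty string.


LZ78 encoding steps:
Dictionary: {0: ''}
Step 1: w='' (idx 0), next='c' -> output (0, 'c'), add 'c' as idx 1
Step 2: w='' (idx 0), next='b' -> output (0, 'b'), add 'b' as idx 2
Step 3: w='c' (idx 1), next='b' -> output (1, 'b'), add 'cb' as idx 3
Step 4: w='c' (idx 1), next='c' -> output (1, 'c'), add 'cc' as idx 4
Step 5: w='cc' (idx 4), next='c' -> output (4, 'c'), add 'ccc' as idx 5
Step 6: w='cc' (idx 4), end of input -> output (4, '')


Encoded: [(0, 'c'), (0, 'b'), (1, 'b'), (1, 'c'), (4, 'c'), (4, '')]


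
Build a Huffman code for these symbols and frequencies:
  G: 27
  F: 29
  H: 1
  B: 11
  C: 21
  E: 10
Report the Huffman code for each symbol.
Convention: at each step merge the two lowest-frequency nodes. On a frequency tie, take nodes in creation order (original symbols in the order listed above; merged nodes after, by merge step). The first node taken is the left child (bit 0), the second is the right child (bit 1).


Huffman tree construction:
Step 1: Merge H(1) + E(10) = 11
Step 2: Merge B(11) + (H+E)(11) = 22
Step 3: Merge C(21) + (B+(H+E))(22) = 43
Step 4: Merge G(27) + F(29) = 56
Step 5: Merge (C+(B+(H+E)))(43) + (G+F)(56) = 99
Read each symbol's code off the tree from the root (left child = 0, right child = 1).

Codes:
  G: 10 (length 2)
  F: 11 (length 2)
  H: 0110 (length 4)
  B: 010 (length 3)
  C: 00 (length 2)
  E: 0111 (length 4)
Average code length: 231/99 = 2.3333 bits/symbol


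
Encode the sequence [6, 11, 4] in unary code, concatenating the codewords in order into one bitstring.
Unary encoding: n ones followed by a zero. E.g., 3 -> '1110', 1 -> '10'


Encode each number as n ones followed by a terminating 0:
  6 -> 1111110 (7 bits)
  11 -> 111111111110 (12 bits)
  4 -> 11110 (5 bits)
Total length = 7 + 12 + 5 = 24 bits.

Unary([6, 11, 4]) = 111111011111111111011110 (24 bits)


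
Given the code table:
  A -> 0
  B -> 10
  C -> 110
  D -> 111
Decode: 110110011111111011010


Decoding:
110 -> C
110 -> C
0 -> A
111 -> D
111 -> D
110 -> C
110 -> C
10 -> B


Result: CCADDCCB


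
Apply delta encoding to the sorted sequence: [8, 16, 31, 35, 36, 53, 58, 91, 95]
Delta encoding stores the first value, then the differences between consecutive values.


First value: 8
Deltas:
  16 - 8 = 8
  31 - 16 = 15
  35 - 31 = 4
  36 - 35 = 1
  53 - 36 = 17
  58 - 53 = 5
  91 - 58 = 33
  95 - 91 = 4


Delta encoded: [8, 8, 15, 4, 1, 17, 5, 33, 4]


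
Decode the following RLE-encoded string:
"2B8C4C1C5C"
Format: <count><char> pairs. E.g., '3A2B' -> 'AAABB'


Expanding each <count><char> pair:
  2B -> 'BB'
  8C -> 'CCCCCCCC'
  4C -> 'CCCC'
  1C -> 'C'
  5C -> 'CCCCC'

Decoded = BBCCCCCCCCCCCCCCCCCC


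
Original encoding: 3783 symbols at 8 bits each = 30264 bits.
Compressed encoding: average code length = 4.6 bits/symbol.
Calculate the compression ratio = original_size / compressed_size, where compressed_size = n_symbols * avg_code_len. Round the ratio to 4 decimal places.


original_size = n_symbols * orig_bits = 3783 * 8 = 30264 bits
compressed_size = n_symbols * avg_code_len = 3783 * 4.6 = 17401.8 bits
ratio = original_size / compressed_size = 30264 / 17401.8 = 1.7391

Compression ratio = 1.7391


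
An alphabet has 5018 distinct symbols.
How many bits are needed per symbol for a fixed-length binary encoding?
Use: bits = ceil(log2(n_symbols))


log2(5018) = 12.2929
Bracket: 2^12 = 4096 < 5018 <= 2^13 = 8192
So ceil(log2(5018)) = 13

bits = ceil(log2(5018)) = ceil(12.2929) = 13 bits


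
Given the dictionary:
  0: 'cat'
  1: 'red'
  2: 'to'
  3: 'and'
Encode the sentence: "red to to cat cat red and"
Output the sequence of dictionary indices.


Look up each word in the dictionary:
  'red' -> 1
  'to' -> 2
  'to' -> 2
  'cat' -> 0
  'cat' -> 0
  'red' -> 1
  'and' -> 3

Encoded: [1, 2, 2, 0, 0, 1, 3]


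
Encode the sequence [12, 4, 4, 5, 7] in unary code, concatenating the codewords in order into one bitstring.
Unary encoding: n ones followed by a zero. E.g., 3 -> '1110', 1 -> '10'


Encode each number as n ones followed by a terminating 0:
  12 -> 1111111111110 (13 bits)
  4 -> 11110 (5 bits)
  4 -> 11110 (5 bits)
  5 -> 111110 (6 bits)
  7 -> 11111110 (8 bits)
Total length = 13 + 5 + 5 + 6 + 8 = 37 bits.

Unary([12, 4, 4, 5, 7]) = 1111111111110111101111011111011111110 (37 bits)


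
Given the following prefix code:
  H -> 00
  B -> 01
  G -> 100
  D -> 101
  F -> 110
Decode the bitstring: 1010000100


Decoding step by step:
Bits 101 -> D
Bits 00 -> H
Bits 00 -> H
Bits 100 -> G


Decoded message: DHHG


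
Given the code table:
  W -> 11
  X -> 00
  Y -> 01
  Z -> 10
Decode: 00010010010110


Decoding:
00 -> X
01 -> Y
00 -> X
10 -> Z
01 -> Y
01 -> Y
10 -> Z


Result: XYXZYYZ


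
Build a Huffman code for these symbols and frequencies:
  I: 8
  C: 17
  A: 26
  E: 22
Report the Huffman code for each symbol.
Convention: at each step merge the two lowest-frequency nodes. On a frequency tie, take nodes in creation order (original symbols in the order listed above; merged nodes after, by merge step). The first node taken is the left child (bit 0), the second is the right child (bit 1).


Huffman tree construction:
Step 1: Merge I(8) + C(17) = 25
Step 2: Merge E(22) + (I+C)(25) = 47
Step 3: Merge A(26) + (E+(I+C))(47) = 73
Read each symbol's code off the tree from the root (left child = 0, right child = 1).

Codes:
  I: 110 (length 3)
  C: 111 (length 3)
  A: 0 (length 1)
  E: 10 (length 2)
Average code length: 145/73 = 1.9863 bits/symbol


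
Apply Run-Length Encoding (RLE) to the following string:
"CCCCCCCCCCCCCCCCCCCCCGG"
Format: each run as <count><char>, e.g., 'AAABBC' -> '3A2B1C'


Scanning runs left to right:
  i=0: run of 'C' x 21 -> '21C'
  i=21: run of 'G' x 2 -> '2G'

RLE = 21C2G


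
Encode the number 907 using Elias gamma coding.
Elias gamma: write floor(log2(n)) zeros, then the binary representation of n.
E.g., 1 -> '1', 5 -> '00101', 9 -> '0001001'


num_bits = floor(log2(907)) + 1 = 10
leading_zeros = num_bits - 1 = 9
binary(907) = 1110001011

Elias gamma(907) = '000000000' + '1110001011' = 0000000001110001011 (19 bits)


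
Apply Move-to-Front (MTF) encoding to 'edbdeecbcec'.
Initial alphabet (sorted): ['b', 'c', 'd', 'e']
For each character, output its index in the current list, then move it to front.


MTF encoding:
'e': index 3 in ['b', 'c', 'd', 'e'] -> ['e', 'b', 'c', 'd']
'd': index 3 in ['e', 'b', 'c', 'd'] -> ['d', 'e', 'b', 'c']
'b': index 2 in ['d', 'e', 'b', 'c'] -> ['b', 'd', 'e', 'c']
'd': index 1 in ['b', 'd', 'e', 'c'] -> ['d', 'b', 'e', 'c']
'e': index 2 in ['d', 'b', 'e', 'c'] -> ['e', 'd', 'b', 'c']
'e': index 0 in ['e', 'd', 'b', 'c'] -> ['e', 'd', 'b', 'c']
'c': index 3 in ['e', 'd', 'b', 'c'] -> ['c', 'e', 'd', 'b']
'b': index 3 in ['c', 'e', 'd', 'b'] -> ['b', 'c', 'e', 'd']
'c': index 1 in ['b', 'c', 'e', 'd'] -> ['c', 'b', 'e', 'd']
'e': index 2 in ['c', 'b', 'e', 'd'] -> ['e', 'c', 'b', 'd']
'c': index 1 in ['e', 'c', 'b', 'd'] -> ['c', 'e', 'b', 'd']


Output: [3, 3, 2, 1, 2, 0, 3, 3, 1, 2, 1]


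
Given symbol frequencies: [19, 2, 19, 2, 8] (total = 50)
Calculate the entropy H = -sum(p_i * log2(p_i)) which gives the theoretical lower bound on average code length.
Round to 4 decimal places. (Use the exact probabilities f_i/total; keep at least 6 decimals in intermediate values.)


Per-symbol terms -p_i * log2(p_i) with p_i = f_i/50:
  p = 19/50 = 0.380000: log2(p) = -1.395929, -p*log2(p) = 0.530453
  p = 2/50 = 0.040000: log2(p) = -4.643856, -p*log2(p) = 0.185754
  p = 19/50 = 0.380000: log2(p) = -1.395929, -p*log2(p) = 0.530453
  p = 2/50 = 0.040000: log2(p) = -4.643856, -p*log2(p) = 0.185754
  p = 8/50 = 0.160000: log2(p) = -2.643856, -p*log2(p) = 0.423017
H = 0.530453 + 0.185754 + 0.530453 + 0.185754 + 0.423017 = 1.855431

H = 1.8554 bits/symbol


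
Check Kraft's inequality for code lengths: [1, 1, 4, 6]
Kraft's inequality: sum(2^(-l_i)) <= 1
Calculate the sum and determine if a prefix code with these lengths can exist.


Sum = 2^(-1) + 2^(-1) + 2^(-4) + 2^(-6)
    = 0.5 + 0.5 + 0.0625 + 0.015625
    = 69/64 = 1.078125
Since 1.078125 > 1, Kraft's inequality is NOT satisfied.
A prefix code with these lengths CANNOT exist.

Kraft sum = 1.078125. Not satisfied.


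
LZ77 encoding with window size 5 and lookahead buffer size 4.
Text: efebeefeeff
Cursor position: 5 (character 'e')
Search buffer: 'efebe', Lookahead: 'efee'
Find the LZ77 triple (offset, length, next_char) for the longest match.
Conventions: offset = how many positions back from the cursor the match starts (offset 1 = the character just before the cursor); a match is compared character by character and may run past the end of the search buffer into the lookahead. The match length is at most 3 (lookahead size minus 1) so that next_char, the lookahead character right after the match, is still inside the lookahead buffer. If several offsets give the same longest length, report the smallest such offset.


Try each offset into the search buffer:
  offset=1 (pos 4, char 'e'): match length 1
  offset=2 (pos 3, char 'b'): match length 0
  offset=3 (pos 2, char 'e'): match length 1
  offset=4 (pos 1, char 'f'): match length 0
  offset=5 (pos 0, char 'e'): match length 3
Longest match has length 3 at offset 5.
next_char = character at position 5 + 3 = 8 -> 'e'

Best match: offset=5, length=3 (matching 'efe' starting at position 0)
LZ77 triple: (5, 3, 'e')


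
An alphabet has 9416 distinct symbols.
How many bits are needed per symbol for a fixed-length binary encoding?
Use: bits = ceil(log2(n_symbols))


log2(9416) = 13.2009
Bracket: 2^13 = 8192 < 9416 <= 2^14 = 16384
So ceil(log2(9416)) = 14

bits = ceil(log2(9416)) = ceil(13.2009) = 14 bits


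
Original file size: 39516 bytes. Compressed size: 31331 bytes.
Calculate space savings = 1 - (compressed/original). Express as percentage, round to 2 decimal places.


ratio = compressed/original = 31331/39516 = 0.792869
savings = 1 - ratio = 1 - 0.792869 = 0.207131
as a percentage: 0.207131 * 100 = 20.71%

Space savings = 1 - 31331/39516 = 20.71%


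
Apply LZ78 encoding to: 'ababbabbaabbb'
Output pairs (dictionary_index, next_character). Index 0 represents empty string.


LZ78 encoding steps:
Dictionary: {0: ''}
Step 1: w='' (idx 0), next='a' -> output (0, 'a'), add 'a' as idx 1
Step 2: w='' (idx 0), next='b' -> output (0, 'b'), add 'b' as idx 2
Step 3: w='a' (idx 1), next='b' -> output (1, 'b'), add 'ab' as idx 3
Step 4: w='b' (idx 2), next='a' -> output (2, 'a'), add 'ba' as idx 4
Step 5: w='b' (idx 2), next='b' -> output (2, 'b'), add 'bb' as idx 5
Step 6: w='a' (idx 1), next='a' -> output (1, 'a'), add 'aa' as idx 6
Step 7: w='bb' (idx 5), next='b' -> output (5, 'b'), add 'bbb' as idx 7


Encoded: [(0, 'a'), (0, 'b'), (1, 'b'), (2, 'a'), (2, 'b'), (1, 'a'), (5, 'b')]


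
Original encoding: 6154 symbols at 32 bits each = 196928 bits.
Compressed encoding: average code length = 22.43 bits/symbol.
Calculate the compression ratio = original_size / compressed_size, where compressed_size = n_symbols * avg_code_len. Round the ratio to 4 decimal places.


original_size = n_symbols * orig_bits = 6154 * 32 = 196928 bits
compressed_size = n_symbols * avg_code_len = 6154 * 22.43 = 138034.22 bits
ratio = original_size / compressed_size = 196928 / 138034.22 = 1.4267

Compression ratio = 1.4267


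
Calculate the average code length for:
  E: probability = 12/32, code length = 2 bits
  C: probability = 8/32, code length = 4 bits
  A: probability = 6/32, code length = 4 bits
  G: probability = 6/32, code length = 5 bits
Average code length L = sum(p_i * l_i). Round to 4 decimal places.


Weighted contributions p_i * l_i:
  E: (12/32) * 2 = 24/32
  C: (8/32) * 4 = 32/32
  A: (6/32) * 4 = 24/32
  G: (6/32) * 5 = 30/32
Sum = (24 + 32 + 24 + 30)/32 = 110/32

L = 110/32 = 3.4375 bits/symbol


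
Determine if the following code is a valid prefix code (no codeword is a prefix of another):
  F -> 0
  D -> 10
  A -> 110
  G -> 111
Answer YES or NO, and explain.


Checking each pair (does one codeword prefix another?):
  F='0' vs D='10': no prefix
  F='0' vs A='110': no prefix
  F='0' vs G='111': no prefix
  D='10' vs F='0': no prefix
  D='10' vs A='110': no prefix
  D='10' vs G='111': no prefix
  A='110' vs F='0': no prefix
  A='110' vs D='10': no prefix
  A='110' vs G='111': no prefix
  G='111' vs F='0': no prefix
  G='111' vs D='10': no prefix
  G='111' vs A='110': no prefix
No violation found over all pairs.

YES -- this is a valid prefix code. No codeword is a prefix of any other codeword.


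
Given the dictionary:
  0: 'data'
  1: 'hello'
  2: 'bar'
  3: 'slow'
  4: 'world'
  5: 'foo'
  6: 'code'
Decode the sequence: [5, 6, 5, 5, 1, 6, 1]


Look up each index in the dictionary:
  5 -> 'foo'
  6 -> 'code'
  5 -> 'foo'
  5 -> 'foo'
  1 -> 'hello'
  6 -> 'code'
  1 -> 'hello'

Decoded: "foo code foo foo hello code hello"


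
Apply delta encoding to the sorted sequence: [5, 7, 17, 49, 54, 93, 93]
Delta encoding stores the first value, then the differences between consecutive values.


First value: 5
Deltas:
  7 - 5 = 2
  17 - 7 = 10
  49 - 17 = 32
  54 - 49 = 5
  93 - 54 = 39
  93 - 93 = 0


Delta encoded: [5, 2, 10, 32, 5, 39, 0]


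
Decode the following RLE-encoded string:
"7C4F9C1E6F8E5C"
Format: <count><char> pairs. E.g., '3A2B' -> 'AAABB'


Expanding each <count><char> pair:
  7C -> 'CCCCCCC'
  4F -> 'FFFF'
  9C -> 'CCCCCCCCC'
  1E -> 'E'
  6F -> 'FFFFFF'
  8E -> 'EEEEEEEE'
  5C -> 'CCCCC'

Decoded = CCCCCCCFFFFCCCCCCCCCEFFFFFFEEEEEEEECCCCC


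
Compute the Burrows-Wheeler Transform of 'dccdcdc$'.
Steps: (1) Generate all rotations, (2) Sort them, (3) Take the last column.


Rotations (sorted):
  0: $dccdcdc -> last char: c
  1: c$dccdcd -> last char: d
  2: ccdcdc$d -> last char: d
  3: cdc$dccd -> last char: d
  4: cdcdc$dc -> last char: c
  5: dc$dccdc -> last char: c
  6: dccdcdc$ -> last char: $
  7: dcdc$dcc -> last char: c


BWT = cdddcc$c


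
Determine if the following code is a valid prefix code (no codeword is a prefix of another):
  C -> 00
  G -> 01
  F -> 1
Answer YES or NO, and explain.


Checking each pair (does one codeword prefix another?):
  C='00' vs G='01': no prefix
  C='00' vs F='1': no prefix
  G='01' vs C='00': no prefix
  G='01' vs F='1': no prefix
  F='1' vs C='00': no prefix
  F='1' vs G='01': no prefix
No violation found over all pairs.

YES -- this is a valid prefix code. No codeword is a prefix of any other codeword.


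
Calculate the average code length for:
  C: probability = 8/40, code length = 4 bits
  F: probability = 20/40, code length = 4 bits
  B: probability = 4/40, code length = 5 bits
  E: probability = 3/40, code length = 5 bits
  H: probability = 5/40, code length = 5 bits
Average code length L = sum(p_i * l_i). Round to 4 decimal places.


Weighted contributions p_i * l_i:
  C: (8/40) * 4 = 32/40
  F: (20/40) * 4 = 80/40
  B: (4/40) * 5 = 20/40
  E: (3/40) * 5 = 15/40
  H: (5/40) * 5 = 25/40
Sum = (32 + 80 + 20 + 15 + 25)/40 = 172/40

L = 172/40 = 4.3000 bits/symbol


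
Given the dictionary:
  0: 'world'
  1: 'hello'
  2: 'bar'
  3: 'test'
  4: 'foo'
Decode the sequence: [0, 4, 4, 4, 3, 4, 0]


Look up each index in the dictionary:
  0 -> 'world'
  4 -> 'foo'
  4 -> 'foo'
  4 -> 'foo'
  3 -> 'test'
  4 -> 'foo'
  0 -> 'world'

Decoded: "world foo foo foo test foo world"


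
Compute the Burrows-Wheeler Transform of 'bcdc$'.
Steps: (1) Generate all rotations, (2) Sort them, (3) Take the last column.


Rotations (sorted):
  0: $bcdc -> last char: c
  1: bcdc$ -> last char: $
  2: c$bcd -> last char: d
  3: cdc$b -> last char: b
  4: dc$bc -> last char: c


BWT = c$dbc


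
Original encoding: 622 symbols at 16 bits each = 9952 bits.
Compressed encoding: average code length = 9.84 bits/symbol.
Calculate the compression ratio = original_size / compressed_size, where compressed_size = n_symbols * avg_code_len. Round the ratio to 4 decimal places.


original_size = n_symbols * orig_bits = 622 * 16 = 9952 bits
compressed_size = n_symbols * avg_code_len = 622 * 9.84 = 6120.48 bits
ratio = original_size / compressed_size = 9952 / 6120.48 = 1.626

Compression ratio = 1.626


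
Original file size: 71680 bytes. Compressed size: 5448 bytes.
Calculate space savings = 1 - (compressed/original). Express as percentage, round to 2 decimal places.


ratio = compressed/original = 5448/71680 = 0.076004
savings = 1 - ratio = 1 - 0.076004 = 0.923996
as a percentage: 0.923996 * 100 = 92.4%

Space savings = 1 - 5448/71680 = 92.4%


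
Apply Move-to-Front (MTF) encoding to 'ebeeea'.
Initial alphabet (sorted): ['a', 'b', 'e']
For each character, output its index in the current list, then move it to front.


MTF encoding:
'e': index 2 in ['a', 'b', 'e'] -> ['e', 'a', 'b']
'b': index 2 in ['e', 'a', 'b'] -> ['b', 'e', 'a']
'e': index 1 in ['b', 'e', 'a'] -> ['e', 'b', 'a']
'e': index 0 in ['e', 'b', 'a'] -> ['e', 'b', 'a']
'e': index 0 in ['e', 'b', 'a'] -> ['e', 'b', 'a']
'a': index 2 in ['e', 'b', 'a'] -> ['a', 'e', 'b']


Output: [2, 2, 1, 0, 0, 2]


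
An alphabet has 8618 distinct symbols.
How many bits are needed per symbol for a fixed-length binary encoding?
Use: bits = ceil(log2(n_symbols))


log2(8618) = 13.0731
Bracket: 2^13 = 8192 < 8618 <= 2^14 = 16384
So ceil(log2(8618)) = 14

bits = ceil(log2(8618)) = ceil(13.0731) = 14 bits


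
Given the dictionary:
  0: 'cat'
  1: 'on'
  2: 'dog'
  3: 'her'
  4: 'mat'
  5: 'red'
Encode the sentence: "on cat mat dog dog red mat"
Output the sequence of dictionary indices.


Look up each word in the dictionary:
  'on' -> 1
  'cat' -> 0
  'mat' -> 4
  'dog' -> 2
  'dog' -> 2
  'red' -> 5
  'mat' -> 4

Encoded: [1, 0, 4, 2, 2, 5, 4]


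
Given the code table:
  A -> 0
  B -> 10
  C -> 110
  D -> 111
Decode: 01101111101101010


Decoding:
0 -> A
110 -> C
111 -> D
110 -> C
110 -> C
10 -> B
10 -> B


Result: ACDCCBB


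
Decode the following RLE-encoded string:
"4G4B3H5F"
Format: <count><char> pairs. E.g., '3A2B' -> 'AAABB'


Expanding each <count><char> pair:
  4G -> 'GGGG'
  4B -> 'BBBB'
  3H -> 'HHH'
  5F -> 'FFFFF'

Decoded = GGGGBBBBHHHFFFFF


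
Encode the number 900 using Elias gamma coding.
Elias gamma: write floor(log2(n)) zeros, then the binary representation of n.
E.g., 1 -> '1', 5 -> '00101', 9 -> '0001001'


num_bits = floor(log2(900)) + 1 = 10
leading_zeros = num_bits - 1 = 9
binary(900) = 1110000100

Elias gamma(900) = '000000000' + '1110000100' = 0000000001110000100 (19 bits)


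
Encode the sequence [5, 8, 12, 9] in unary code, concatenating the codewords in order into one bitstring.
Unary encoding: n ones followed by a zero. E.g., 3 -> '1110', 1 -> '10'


Encode each number as n ones followed by a terminating 0:
  5 -> 111110 (6 bits)
  8 -> 111111110 (9 bits)
  12 -> 1111111111110 (13 bits)
  9 -> 1111111110 (10 bits)
Total length = 6 + 9 + 13 + 10 = 38 bits.

Unary([5, 8, 12, 9]) = 11111011111111011111111111101111111110 (38 bits)


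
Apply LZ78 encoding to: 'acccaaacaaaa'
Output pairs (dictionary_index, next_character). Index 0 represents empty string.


LZ78 encoding steps:
Dictionary: {0: ''}
Step 1: w='' (idx 0), next='a' -> output (0, 'a'), add 'a' as idx 1
Step 2: w='' (idx 0), next='c' -> output (0, 'c'), add 'c' as idx 2
Step 3: w='c' (idx 2), next='c' -> output (2, 'c'), add 'cc' as idx 3
Step 4: w='a' (idx 1), next='a' -> output (1, 'a'), add 'aa' as idx 4
Step 5: w='a' (idx 1), next='c' -> output (1, 'c'), add 'ac' as idx 5
Step 6: w='aa' (idx 4), next='a' -> output (4, 'a'), add 'aaa' as idx 6
Step 7: w='a' (idx 1), end of input -> output (1, '')


Encoded: [(0, 'a'), (0, 'c'), (2, 'c'), (1, 'a'), (1, 'c'), (4, 'a'), (1, '')]


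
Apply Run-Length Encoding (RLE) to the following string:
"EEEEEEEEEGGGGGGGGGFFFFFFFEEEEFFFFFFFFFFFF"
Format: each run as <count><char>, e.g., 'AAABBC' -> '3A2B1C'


Scanning runs left to right:
  i=0: run of 'E' x 9 -> '9E'
  i=9: run of 'G' x 9 -> '9G'
  i=18: run of 'F' x 7 -> '7F'
  i=25: run of 'E' x 4 -> '4E'
  i=29: run of 'F' x 12 -> '12F'

RLE = 9E9G7F4E12F


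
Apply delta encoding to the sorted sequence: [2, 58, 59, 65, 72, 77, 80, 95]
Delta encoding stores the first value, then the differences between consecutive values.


First value: 2
Deltas:
  58 - 2 = 56
  59 - 58 = 1
  65 - 59 = 6
  72 - 65 = 7
  77 - 72 = 5
  80 - 77 = 3
  95 - 80 = 15


Delta encoded: [2, 56, 1, 6, 7, 5, 3, 15]


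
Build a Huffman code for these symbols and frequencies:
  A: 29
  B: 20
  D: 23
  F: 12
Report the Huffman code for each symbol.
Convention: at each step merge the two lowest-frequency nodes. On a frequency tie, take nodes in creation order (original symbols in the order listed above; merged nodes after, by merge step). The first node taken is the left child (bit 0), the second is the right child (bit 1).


Huffman tree construction:
Step 1: Merge F(12) + B(20) = 32
Step 2: Merge D(23) + A(29) = 52
Step 3: Merge (F+B)(32) + (D+A)(52) = 84
Read each symbol's code off the tree from the root (left child = 0, right child = 1).

Codes:
  A: 11 (length 2)
  B: 01 (length 2)
  D: 10 (length 2)
  F: 00 (length 2)
Average code length: 168/84 = 2.0000 bits/symbol


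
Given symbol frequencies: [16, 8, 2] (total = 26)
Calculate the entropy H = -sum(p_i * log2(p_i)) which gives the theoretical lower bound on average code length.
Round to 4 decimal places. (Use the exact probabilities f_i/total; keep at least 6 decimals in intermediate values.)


Per-symbol terms -p_i * log2(p_i) with p_i = f_i/26:
  p = 16/26 = 0.615385: log2(p) = -0.700440, -p*log2(p) = 0.431040
  p = 8/26 = 0.307692: log2(p) = -1.700440, -p*log2(p) = 0.523212
  p = 2/26 = 0.076923: log2(p) = -3.700440, -p*log2(p) = 0.284649
H = 0.431040 + 0.523212 + 0.284649 = 1.238901

H = 1.2389 bits/symbol


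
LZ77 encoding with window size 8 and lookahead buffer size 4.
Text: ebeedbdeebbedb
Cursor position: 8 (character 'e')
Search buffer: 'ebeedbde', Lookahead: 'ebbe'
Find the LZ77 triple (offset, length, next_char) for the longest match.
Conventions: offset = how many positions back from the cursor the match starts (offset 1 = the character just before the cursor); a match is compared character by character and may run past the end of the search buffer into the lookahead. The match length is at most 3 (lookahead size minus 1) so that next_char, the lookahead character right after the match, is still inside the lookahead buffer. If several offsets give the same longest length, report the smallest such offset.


Try each offset into the search buffer:
  offset=1 (pos 7, char 'e'): match length 1
  offset=2 (pos 6, char 'd'): match length 0
  offset=3 (pos 5, char 'b'): match length 0
  offset=4 (pos 4, char 'd'): match length 0
  offset=5 (pos 3, char 'e'): match length 1
  offset=6 (pos 2, char 'e'): match length 1
  offset=7 (pos 1, char 'b'): match length 0
  offset=8 (pos 0, char 'e'): match length 2
Longest match has length 2 at offset 8.
next_char = character at position 8 + 2 = 10 -> 'b'

Best match: offset=8, length=2 (matching 'eb' starting at position 0)
LZ77 triple: (8, 2, 'b')


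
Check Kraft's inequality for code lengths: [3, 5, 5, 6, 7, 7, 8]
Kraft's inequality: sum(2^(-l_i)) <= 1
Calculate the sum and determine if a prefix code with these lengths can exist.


Sum = 2^(-3) + 2^(-5) + 2^(-5) + 2^(-6) + 2^(-7) + 2^(-7) + 2^(-8)
    = 0.125 + 0.03125 + 0.03125 + 0.015625 + 0.0078125 + 0.0078125 + 0.00390625
    = 57/256 = 0.22265625
Since 0.22265625 <= 1, Kraft's inequality IS satisfied.
A prefix code with these lengths CAN exist.

Kraft sum = 0.22265625. Satisfied.


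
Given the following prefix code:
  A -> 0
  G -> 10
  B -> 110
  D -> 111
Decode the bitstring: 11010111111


Decoding step by step:
Bits 110 -> B
Bits 10 -> G
Bits 111 -> D
Bits 111 -> D


Decoded message: BGDD


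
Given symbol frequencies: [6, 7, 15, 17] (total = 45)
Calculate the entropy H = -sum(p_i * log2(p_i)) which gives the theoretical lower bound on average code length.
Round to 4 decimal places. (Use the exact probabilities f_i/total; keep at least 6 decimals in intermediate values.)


Per-symbol terms -p_i * log2(p_i) with p_i = f_i/45:
  p = 6/45 = 0.133333: log2(p) = -2.906891, -p*log2(p) = 0.387585
  p = 7/45 = 0.155556: log2(p) = -2.684498, -p*log2(p) = 0.417589
  p = 15/45 = 0.333333: log2(p) = -1.584963, -p*log2(p) = 0.528321
  p = 17/45 = 0.377778: log2(p) = -1.404390, -p*log2(p) = 0.530547
H = 0.387585 + 0.417589 + 0.528321 + 0.530547 = 1.864042

H = 1.864 bits/symbol


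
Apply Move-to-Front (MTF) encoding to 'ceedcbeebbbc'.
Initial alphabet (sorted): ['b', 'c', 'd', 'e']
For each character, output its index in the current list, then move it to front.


MTF encoding:
'c': index 1 in ['b', 'c', 'd', 'e'] -> ['c', 'b', 'd', 'e']
'e': index 3 in ['c', 'b', 'd', 'e'] -> ['e', 'c', 'b', 'd']
'e': index 0 in ['e', 'c', 'b', 'd'] -> ['e', 'c', 'b', 'd']
'd': index 3 in ['e', 'c', 'b', 'd'] -> ['d', 'e', 'c', 'b']
'c': index 2 in ['d', 'e', 'c', 'b'] -> ['c', 'd', 'e', 'b']
'b': index 3 in ['c', 'd', 'e', 'b'] -> ['b', 'c', 'd', 'e']
'e': index 3 in ['b', 'c', 'd', 'e'] -> ['e', 'b', 'c', 'd']
'e': index 0 in ['e', 'b', 'c', 'd'] -> ['e', 'b', 'c', 'd']
'b': index 1 in ['e', 'b', 'c', 'd'] -> ['b', 'e', 'c', 'd']
'b': index 0 in ['b', 'e', 'c', 'd'] -> ['b', 'e', 'c', 'd']
'b': index 0 in ['b', 'e', 'c', 'd'] -> ['b', 'e', 'c', 'd']
'c': index 2 in ['b', 'e', 'c', 'd'] -> ['c', 'b', 'e', 'd']


Output: [1, 3, 0, 3, 2, 3, 3, 0, 1, 0, 0, 2]


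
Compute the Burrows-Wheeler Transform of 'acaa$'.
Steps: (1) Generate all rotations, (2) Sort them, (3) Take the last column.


Rotations (sorted):
  0: $acaa -> last char: a
  1: a$aca -> last char: a
  2: aa$ac -> last char: c
  3: acaa$ -> last char: $
  4: caa$a -> last char: a


BWT = aac$a


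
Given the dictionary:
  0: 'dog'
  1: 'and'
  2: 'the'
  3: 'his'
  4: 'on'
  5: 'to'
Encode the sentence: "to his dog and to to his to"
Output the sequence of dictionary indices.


Look up each word in the dictionary:
  'to' -> 5
  'his' -> 3
  'dog' -> 0
  'and' -> 1
  'to' -> 5
  'to' -> 5
  'his' -> 3
  'to' -> 5

Encoded: [5, 3, 0, 1, 5, 5, 3, 5]


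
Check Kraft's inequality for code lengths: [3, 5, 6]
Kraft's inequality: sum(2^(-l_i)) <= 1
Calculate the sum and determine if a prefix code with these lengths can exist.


Sum = 2^(-3) + 2^(-5) + 2^(-6)
    = 0.125 + 0.03125 + 0.015625
    = 11/64 = 0.171875
Since 0.171875 <= 1, Kraft's inequality IS satisfied.
A prefix code with these lengths CAN exist.

Kraft sum = 0.171875. Satisfied.


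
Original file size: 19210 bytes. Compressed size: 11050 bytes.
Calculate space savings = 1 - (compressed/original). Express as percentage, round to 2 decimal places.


ratio = compressed/original = 11050/19210 = 0.575221
savings = 1 - ratio = 1 - 0.575221 = 0.424779
as a percentage: 0.424779 * 100 = 42.48%

Space savings = 1 - 11050/19210 = 42.48%


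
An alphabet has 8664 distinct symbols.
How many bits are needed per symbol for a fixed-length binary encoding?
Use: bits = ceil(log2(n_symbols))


log2(8664) = 13.0808
Bracket: 2^13 = 8192 < 8664 <= 2^14 = 16384
So ceil(log2(8664)) = 14

bits = ceil(log2(8664)) = ceil(13.0808) = 14 bits


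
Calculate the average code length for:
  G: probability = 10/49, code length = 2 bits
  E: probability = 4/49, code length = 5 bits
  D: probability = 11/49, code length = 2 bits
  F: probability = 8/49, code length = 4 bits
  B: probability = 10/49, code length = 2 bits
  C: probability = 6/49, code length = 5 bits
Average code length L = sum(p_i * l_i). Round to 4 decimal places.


Weighted contributions p_i * l_i:
  G: (10/49) * 2 = 20/49
  E: (4/49) * 5 = 20/49
  D: (11/49) * 2 = 22/49
  F: (8/49) * 4 = 32/49
  B: (10/49) * 2 = 20/49
  C: (6/49) * 5 = 30/49
Sum = (20 + 20 + 22 + 32 + 20 + 30)/49 = 144/49

L = 144/49 = 2.9388 bits/symbol


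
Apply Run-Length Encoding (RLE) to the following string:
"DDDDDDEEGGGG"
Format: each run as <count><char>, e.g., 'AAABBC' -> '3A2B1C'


Scanning runs left to right:
  i=0: run of 'D' x 6 -> '6D'
  i=6: run of 'E' x 2 -> '2E'
  i=8: run of 'G' x 4 -> '4G'

RLE = 6D2E4G


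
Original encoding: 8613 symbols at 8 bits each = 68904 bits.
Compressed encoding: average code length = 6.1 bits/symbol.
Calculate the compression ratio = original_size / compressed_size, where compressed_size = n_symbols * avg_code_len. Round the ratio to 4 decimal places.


original_size = n_symbols * orig_bits = 8613 * 8 = 68904 bits
compressed_size = n_symbols * avg_code_len = 8613 * 6.1 = 52539.3 bits
ratio = original_size / compressed_size = 68904 / 52539.3 = 1.3115

Compression ratio = 1.3115


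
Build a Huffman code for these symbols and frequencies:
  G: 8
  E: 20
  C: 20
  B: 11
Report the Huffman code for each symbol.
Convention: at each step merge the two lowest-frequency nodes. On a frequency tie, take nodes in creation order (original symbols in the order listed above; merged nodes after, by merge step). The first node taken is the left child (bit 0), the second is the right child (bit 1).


Huffman tree construction:
Step 1: Merge G(8) + B(11) = 19
Step 2: Merge (G+B)(19) + E(20) = 39
Step 3: Merge C(20) + ((G+B)+E)(39) = 59
Read each symbol's code off the tree from the root (left child = 0, right child = 1).

Codes:
  G: 100 (length 3)
  E: 11 (length 2)
  C: 0 (length 1)
  B: 101 (length 3)
Average code length: 117/59 = 1.9831 bits/symbol


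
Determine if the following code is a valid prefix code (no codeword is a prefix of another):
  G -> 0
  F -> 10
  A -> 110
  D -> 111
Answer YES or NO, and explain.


Checking each pair (does one codeword prefix another?):
  G='0' vs F='10': no prefix
  G='0' vs A='110': no prefix
  G='0' vs D='111': no prefix
  F='10' vs G='0': no prefix
  F='10' vs A='110': no prefix
  F='10' vs D='111': no prefix
  A='110' vs G='0': no prefix
  A='110' vs F='10': no prefix
  A='110' vs D='111': no prefix
  D='111' vs G='0': no prefix
  D='111' vs F='10': no prefix
  D='111' vs A='110': no prefix
No violation found over all pairs.

YES -- this is a valid prefix code. No codeword is a prefix of any other codeword.


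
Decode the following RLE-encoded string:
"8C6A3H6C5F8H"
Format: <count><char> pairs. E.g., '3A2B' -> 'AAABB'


Expanding each <count><char> pair:
  8C -> 'CCCCCCCC'
  6A -> 'AAAAAA'
  3H -> 'HHH'
  6C -> 'CCCCCC'
  5F -> 'FFFFF'
  8H -> 'HHHHHHHH'

Decoded = CCCCCCCCAAAAAAHHHCCCCCCFFFFFHHHHHHHH


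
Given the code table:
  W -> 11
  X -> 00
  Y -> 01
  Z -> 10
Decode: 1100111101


Decoding:
11 -> W
00 -> X
11 -> W
11 -> W
01 -> Y


Result: WXWWY


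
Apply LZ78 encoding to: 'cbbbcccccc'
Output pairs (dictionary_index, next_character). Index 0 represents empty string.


LZ78 encoding steps:
Dictionary: {0: ''}
Step 1: w='' (idx 0), next='c' -> output (0, 'c'), add 'c' as idx 1
Step 2: w='' (idx 0), next='b' -> output (0, 'b'), add 'b' as idx 2
Step 3: w='b' (idx 2), next='b' -> output (2, 'b'), add 'bb' as idx 3
Step 4: w='c' (idx 1), next='c' -> output (1, 'c'), add 'cc' as idx 4
Step 5: w='cc' (idx 4), next='c' -> output (4, 'c'), add 'ccc' as idx 5
Step 6: w='c' (idx 1), end of input -> output (1, '')


Encoded: [(0, 'c'), (0, 'b'), (2, 'b'), (1, 'c'), (4, 'c'), (1, '')]


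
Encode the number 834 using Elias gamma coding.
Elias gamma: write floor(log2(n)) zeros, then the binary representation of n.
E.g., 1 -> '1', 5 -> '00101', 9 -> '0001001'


num_bits = floor(log2(834)) + 1 = 10
leading_zeros = num_bits - 1 = 9
binary(834) = 1101000010

Elias gamma(834) = '000000000' + '1101000010' = 0000000001101000010 (19 bits)


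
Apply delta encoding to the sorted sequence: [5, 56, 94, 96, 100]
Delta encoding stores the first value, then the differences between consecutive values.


First value: 5
Deltas:
  56 - 5 = 51
  94 - 56 = 38
  96 - 94 = 2
  100 - 96 = 4


Delta encoded: [5, 51, 38, 2, 4]


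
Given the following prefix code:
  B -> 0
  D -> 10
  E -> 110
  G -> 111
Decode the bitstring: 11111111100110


Decoding step by step:
Bits 111 -> G
Bits 111 -> G
Bits 111 -> G
Bits 0 -> B
Bits 0 -> B
Bits 110 -> E


Decoded message: GGGBBE


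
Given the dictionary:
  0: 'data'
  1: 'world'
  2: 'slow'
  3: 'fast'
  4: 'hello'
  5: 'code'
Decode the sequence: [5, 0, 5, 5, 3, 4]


Look up each index in the dictionary:
  5 -> 'code'
  0 -> 'data'
  5 -> 'code'
  5 -> 'code'
  3 -> 'fast'
  4 -> 'hello'

Decoded: "code data code code fast hello"


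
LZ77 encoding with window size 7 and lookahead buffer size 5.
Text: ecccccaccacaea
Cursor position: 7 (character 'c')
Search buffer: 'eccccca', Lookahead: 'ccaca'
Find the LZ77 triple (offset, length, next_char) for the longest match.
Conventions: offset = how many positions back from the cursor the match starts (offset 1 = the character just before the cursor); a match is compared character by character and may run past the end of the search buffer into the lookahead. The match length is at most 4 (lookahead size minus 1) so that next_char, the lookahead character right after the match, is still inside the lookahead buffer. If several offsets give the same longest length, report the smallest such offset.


Try each offset into the search buffer:
  offset=1 (pos 6, char 'a'): match length 0
  offset=2 (pos 5, char 'c'): match length 1
  offset=3 (pos 4, char 'c'): match length 4
  offset=4 (pos 3, char 'c'): match length 2
  offset=5 (pos 2, char 'c'): match length 2
  offset=6 (pos 1, char 'c'): match length 2
  offset=7 (pos 0, char 'e'): match length 0
Longest match has length 4 at offset 3.
next_char = character at position 7 + 4 = 11 -> 'a'

Best match: offset=3, length=4 (matching 'ccac' starting at position 4)
LZ77 triple: (3, 4, 'a')


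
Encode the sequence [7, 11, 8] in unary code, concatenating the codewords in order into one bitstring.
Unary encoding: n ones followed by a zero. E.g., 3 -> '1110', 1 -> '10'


Encode each number as n ones followed by a terminating 0:
  7 -> 11111110 (8 bits)
  11 -> 111111111110 (12 bits)
  8 -> 111111110 (9 bits)
Total length = 8 + 12 + 9 = 29 bits.

Unary([7, 11, 8]) = 11111110111111111110111111110 (29 bits)


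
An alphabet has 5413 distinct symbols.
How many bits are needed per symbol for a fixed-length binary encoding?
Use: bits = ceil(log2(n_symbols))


log2(5413) = 12.4022
Bracket: 2^12 = 4096 < 5413 <= 2^13 = 8192
So ceil(log2(5413)) = 13

bits = ceil(log2(5413)) = ceil(12.4022) = 13 bits
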